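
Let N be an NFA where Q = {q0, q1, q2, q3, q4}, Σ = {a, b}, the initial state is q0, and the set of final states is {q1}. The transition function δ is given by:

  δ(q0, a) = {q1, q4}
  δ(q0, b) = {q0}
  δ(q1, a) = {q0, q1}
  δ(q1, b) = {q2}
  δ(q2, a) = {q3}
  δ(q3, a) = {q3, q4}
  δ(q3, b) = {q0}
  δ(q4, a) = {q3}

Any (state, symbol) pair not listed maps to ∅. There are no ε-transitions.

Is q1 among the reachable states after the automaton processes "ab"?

No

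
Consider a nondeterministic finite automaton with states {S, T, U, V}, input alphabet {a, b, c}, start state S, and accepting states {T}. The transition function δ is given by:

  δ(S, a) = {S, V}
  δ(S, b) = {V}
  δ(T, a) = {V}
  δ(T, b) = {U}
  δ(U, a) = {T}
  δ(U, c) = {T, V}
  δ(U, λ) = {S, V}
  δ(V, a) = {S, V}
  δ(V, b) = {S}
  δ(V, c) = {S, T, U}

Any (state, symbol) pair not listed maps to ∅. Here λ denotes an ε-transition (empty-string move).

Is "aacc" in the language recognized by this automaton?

Yes

Start in {S}.
Read 'a': S→{S, V}; now {S, V}.
Read 'a': S→{S, V}, V→{S, V}; now {S, V}.
Read 'c': S→∅, V→{S, T, U}; union {S, T, U}; ε-closure = {S, T, U, V}.
Read 'c': S→∅, T→∅, U→{T, V}, V→{S, T, U}; now {S, T, U, V}.
The final set {S, T, U, V} contains the accepting state T.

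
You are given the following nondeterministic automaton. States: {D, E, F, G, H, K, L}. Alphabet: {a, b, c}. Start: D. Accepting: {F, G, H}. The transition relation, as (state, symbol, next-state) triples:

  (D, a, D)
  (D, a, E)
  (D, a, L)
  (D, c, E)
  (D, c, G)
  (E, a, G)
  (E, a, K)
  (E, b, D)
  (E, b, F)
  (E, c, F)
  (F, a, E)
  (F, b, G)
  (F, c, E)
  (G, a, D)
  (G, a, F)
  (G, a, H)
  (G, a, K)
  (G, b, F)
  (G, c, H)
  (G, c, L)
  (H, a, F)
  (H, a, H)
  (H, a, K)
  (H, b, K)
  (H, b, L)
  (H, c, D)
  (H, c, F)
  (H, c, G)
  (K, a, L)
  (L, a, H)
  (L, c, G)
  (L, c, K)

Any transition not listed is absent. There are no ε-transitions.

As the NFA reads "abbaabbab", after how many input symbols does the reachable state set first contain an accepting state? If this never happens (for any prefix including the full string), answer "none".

2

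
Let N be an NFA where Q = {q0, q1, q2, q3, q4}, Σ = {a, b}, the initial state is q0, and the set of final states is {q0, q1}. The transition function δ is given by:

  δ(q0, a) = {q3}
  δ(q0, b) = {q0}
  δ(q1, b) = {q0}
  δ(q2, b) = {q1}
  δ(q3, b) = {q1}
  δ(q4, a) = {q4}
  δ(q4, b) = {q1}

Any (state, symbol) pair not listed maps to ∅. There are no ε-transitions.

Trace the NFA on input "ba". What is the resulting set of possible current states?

Start in {q0}.
Read 'b': {q0} → {q0}.
Read 'a': {q0} → {q3}.

{q3}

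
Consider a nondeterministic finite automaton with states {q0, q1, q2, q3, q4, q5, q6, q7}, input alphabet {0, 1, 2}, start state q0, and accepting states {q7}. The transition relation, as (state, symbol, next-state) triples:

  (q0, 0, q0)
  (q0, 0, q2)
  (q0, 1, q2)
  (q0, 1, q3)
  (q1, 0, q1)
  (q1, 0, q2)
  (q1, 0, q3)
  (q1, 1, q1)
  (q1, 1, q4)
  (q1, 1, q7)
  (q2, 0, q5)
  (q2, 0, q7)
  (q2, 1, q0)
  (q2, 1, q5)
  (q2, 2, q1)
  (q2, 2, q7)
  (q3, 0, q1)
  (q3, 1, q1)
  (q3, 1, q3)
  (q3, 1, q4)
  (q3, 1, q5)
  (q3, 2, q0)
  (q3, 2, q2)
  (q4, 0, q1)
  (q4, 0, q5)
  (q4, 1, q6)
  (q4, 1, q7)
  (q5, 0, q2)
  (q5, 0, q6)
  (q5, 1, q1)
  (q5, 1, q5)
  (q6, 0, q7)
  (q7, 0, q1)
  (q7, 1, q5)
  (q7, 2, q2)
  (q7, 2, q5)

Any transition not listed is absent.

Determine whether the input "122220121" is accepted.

Start in {q0}.
Read '1': q0→{q2, q3}; now {q2, q3}.
Read '2': q2→{q1, q7}, q3→{q0, q2}; now {q0, q1, q2, q7}.
Read '2': q0→∅, q1→∅, q2→{q1, q7}, q7→{q2, q5}; now {q1, q2, q5, q7}.
Read '2': q1→∅, q2→{q1, q7}, q5→∅, q7→{q2, q5}; now {q1, q2, q5, q7}.
Read '2': q1→∅, q2→{q1, q7}, q5→∅, q7→{q2, q5}; now {q1, q2, q5, q7}.
Read '0': q1→{q1, q2, q3}, q2→{q5, q7}, q5→{q2, q6}, q7→{q1}; now {q1, q2, q3, q5, q6, q7}.
Read '1': q1→{q1, q4, q7}, q2→{q0, q5}, q3→{q1, q3, q4, q5}, q5→{q1, q5}, q6→∅, q7→{q5}; now {q0, q1, q3, q4, q5, q7}.
Read '2': q0→∅, q1→∅, q3→{q0, q2}, q4→∅, q5→∅, q7→{q2, q5}; now {q0, q2, q5}.
Read '1': q0→{q2, q3}, q2→{q0, q5}, q5→{q1, q5}; now {q0, q1, q2, q3, q5}.
The final set {q0, q1, q2, q3, q5} contains no accepting state.

No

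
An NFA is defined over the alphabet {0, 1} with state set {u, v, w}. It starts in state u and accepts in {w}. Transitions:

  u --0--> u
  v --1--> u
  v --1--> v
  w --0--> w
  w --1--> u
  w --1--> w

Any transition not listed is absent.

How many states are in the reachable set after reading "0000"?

1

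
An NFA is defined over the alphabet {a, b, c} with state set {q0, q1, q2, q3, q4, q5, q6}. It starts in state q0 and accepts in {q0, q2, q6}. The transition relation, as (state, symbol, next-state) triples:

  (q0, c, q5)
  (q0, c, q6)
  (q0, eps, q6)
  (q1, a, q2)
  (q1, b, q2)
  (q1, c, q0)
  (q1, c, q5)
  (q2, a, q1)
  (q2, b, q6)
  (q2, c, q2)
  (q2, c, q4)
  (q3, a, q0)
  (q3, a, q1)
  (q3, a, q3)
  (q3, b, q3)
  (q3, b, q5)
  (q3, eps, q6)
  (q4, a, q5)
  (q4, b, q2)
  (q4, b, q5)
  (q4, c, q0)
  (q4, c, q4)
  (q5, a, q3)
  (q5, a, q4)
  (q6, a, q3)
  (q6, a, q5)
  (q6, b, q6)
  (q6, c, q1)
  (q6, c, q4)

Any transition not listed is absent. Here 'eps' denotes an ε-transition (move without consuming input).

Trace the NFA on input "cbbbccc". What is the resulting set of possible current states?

{q0, q1, q4, q5, q6}

Start: ε-closure({q0}) = {q0, q6}.
Read 'c': q0→{q5, q6}, q6→{q1, q4}; now {q1, q4, q5, q6}.
Read 'b': q1→{q2}, q4→{q2, q5}, q5→∅, q6→{q6}; now {q2, q5, q6}.
Read 'b': q2→{q6}, q5→∅, q6→{q6}; now {q6}.
Read 'b': q6→{q6}; now {q6}.
Read 'c': q6→{q1, q4}; now {q1, q4}.
Read 'c': q1→{q0, q5}, q4→{q0, q4}; union {q0, q4, q5}; ε-closure = {q0, q4, q5, q6}.
Read 'c': q0→{q5, q6}, q4→{q0, q4}, q5→∅, q6→{q1, q4}; now {q0, q1, q4, q5, q6}.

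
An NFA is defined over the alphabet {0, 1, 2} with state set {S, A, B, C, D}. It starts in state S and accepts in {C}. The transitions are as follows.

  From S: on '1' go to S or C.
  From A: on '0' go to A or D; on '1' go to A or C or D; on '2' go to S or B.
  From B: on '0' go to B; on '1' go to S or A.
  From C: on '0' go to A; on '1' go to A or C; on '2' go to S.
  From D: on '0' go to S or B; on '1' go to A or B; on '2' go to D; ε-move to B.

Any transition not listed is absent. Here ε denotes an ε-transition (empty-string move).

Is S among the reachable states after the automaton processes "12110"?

Start in {S}.
Read '1': {S} → {S, C}.
Read '2': {S, C} → {S}.
Read '1': {S} → {S, C}.
Read '1': {S, C} → {S, A, C}.
Read '0': {S, A, C} → {A, B, D}.
State S is not in {A, B, D}.

No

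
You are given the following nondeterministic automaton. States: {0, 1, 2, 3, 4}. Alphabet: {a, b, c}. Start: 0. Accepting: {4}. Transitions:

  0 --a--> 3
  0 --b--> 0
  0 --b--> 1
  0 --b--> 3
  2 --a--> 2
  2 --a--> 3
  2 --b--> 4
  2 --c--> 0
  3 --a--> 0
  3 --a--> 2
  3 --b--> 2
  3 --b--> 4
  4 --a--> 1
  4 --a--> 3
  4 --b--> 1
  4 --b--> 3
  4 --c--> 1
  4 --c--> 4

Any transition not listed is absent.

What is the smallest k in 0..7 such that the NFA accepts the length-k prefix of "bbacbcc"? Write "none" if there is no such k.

2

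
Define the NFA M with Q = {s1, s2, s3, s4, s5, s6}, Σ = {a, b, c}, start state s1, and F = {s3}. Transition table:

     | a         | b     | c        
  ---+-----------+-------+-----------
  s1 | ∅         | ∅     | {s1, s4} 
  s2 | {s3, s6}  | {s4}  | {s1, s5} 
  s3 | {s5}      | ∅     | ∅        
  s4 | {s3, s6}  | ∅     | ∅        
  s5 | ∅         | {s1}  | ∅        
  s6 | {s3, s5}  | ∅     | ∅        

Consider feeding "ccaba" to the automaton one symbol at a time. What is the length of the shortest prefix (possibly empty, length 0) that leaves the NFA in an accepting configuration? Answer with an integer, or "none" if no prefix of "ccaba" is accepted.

3

Start in {s1}.
Read 'c': {s1} → {s1, s4}.
Read 'c': {s1, s4} → {s1, s4}.
Read 'a': {s1, s4} → {s3, s6}.
None of the earlier sets intersect F, but {s3, s6} does.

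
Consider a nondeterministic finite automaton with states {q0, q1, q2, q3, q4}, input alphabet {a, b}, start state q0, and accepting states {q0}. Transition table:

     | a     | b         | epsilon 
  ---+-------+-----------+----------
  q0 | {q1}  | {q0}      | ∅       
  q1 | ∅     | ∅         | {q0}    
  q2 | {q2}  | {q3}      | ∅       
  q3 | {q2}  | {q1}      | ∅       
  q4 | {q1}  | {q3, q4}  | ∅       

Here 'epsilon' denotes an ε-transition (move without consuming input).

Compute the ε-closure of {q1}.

{q0, q1}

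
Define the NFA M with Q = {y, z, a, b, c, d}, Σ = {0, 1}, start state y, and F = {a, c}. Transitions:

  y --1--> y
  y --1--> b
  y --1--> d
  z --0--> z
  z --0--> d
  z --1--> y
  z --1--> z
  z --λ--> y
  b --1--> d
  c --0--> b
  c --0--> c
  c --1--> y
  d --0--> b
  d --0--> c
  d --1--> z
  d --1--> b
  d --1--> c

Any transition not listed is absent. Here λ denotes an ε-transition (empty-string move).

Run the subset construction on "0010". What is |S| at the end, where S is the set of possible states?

0

Start in {y}.
Read '0': {y} → ∅.
The set is empty and remains empty for the remaining 3 symbols.
That set has 0 states.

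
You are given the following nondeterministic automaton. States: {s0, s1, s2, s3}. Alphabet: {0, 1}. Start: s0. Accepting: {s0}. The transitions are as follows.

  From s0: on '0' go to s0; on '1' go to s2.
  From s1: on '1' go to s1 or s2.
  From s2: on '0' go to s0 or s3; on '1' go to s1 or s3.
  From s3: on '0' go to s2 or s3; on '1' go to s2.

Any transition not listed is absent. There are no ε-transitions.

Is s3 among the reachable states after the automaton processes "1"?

No

Start in {s0}.
Read '1': {s0} → {s2}.
State s3 is not in {s2}.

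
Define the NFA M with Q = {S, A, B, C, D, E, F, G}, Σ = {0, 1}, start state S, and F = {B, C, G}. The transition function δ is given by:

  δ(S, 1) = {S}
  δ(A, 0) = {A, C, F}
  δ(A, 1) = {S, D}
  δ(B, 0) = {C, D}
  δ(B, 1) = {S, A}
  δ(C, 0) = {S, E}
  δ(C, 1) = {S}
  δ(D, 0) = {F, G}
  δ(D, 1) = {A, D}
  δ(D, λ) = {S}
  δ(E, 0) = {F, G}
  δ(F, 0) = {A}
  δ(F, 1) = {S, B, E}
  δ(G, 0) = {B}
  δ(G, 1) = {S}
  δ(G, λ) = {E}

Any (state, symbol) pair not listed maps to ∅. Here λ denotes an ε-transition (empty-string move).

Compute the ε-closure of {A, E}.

{A, E}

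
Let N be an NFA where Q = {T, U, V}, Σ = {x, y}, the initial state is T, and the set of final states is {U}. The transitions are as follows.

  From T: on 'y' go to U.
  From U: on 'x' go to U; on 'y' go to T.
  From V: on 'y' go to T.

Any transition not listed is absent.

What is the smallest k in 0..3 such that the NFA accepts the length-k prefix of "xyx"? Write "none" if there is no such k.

Start in {T}.
Read 'x': {T} → ∅.
The set is empty and remains empty for the remaining 2 symbols.
No reachable set along the way intersects F.

none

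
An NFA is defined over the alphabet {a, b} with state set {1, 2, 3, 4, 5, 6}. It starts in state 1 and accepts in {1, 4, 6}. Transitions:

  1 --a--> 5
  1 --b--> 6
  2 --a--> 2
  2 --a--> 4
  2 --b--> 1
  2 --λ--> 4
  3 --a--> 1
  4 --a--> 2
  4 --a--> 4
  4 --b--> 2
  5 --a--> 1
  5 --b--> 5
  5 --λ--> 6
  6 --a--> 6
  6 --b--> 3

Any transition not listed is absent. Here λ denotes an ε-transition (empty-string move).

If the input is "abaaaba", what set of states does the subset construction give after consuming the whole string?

Start in {1}.
Read 'a': 1→{5}; union {5}; ε-closure = {5, 6}.
Read 'b': 5→{5}, 6→{3}; union {3, 5}; ε-closure = {3, 5, 6}.
Read 'a': 3→{1}, 5→{1}, 6→{6}; now {1, 6}.
Read 'a': 1→{5}, 6→{6}; now {5, 6}.
Read 'a': 5→{1}, 6→{6}; now {1, 6}.
Read 'b': 1→{6}, 6→{3}; now {3, 6}.
Read 'a': 3→{1}, 6→{6}; now {1, 6}.

{1, 6}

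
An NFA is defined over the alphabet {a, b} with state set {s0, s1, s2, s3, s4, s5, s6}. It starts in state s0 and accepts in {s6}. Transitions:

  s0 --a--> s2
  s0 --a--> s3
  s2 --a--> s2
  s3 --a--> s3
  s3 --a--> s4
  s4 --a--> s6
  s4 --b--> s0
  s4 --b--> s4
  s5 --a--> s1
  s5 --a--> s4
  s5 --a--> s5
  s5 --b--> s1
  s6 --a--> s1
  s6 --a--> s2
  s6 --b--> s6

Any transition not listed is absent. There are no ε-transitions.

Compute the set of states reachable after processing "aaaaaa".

{s1, s2, s3, s4, s6}

Start in {s0}.
Read 'a': s0→{s2, s3}; now {s2, s3}.
Read 'a': s2→{s2}, s3→{s3, s4}; now {s2, s3, s4}.
Read 'a': s2→{s2}, s3→{s3, s4}, s4→{s6}; now {s2, s3, s4, s6}.
Read 'a': s2→{s2}, s3→{s3, s4}, s4→{s6}, s6→{s1, s2}; now {s1, s2, s3, s4, s6}.
Read 'a': s1→∅, s2→{s2}, s3→{s3, s4}, s4→{s6}, s6→{s1, s2}; now {s1, s2, s3, s4, s6}.
Read 'a': s1→∅, s2→{s2}, s3→{s3, s4}, s4→{s6}, s6→{s1, s2}; now {s1, s2, s3, s4, s6}.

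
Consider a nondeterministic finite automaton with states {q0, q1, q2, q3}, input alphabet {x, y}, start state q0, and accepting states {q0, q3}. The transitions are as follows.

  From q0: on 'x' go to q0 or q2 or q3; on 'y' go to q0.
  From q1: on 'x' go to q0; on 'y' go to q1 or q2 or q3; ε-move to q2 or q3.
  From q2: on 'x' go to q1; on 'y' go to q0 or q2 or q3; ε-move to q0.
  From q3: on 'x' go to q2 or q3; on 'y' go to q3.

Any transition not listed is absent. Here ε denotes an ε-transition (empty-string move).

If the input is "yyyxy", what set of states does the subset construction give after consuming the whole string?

{q0, q2, q3}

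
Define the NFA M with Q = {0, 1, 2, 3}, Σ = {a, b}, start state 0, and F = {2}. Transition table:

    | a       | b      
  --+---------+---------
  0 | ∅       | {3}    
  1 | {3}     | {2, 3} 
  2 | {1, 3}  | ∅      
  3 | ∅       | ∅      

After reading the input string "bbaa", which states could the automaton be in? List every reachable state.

∅

Start in {0}.
Read 'b': {0} → {3}.
Read 'b': {3} → ∅.
The set is empty and remains empty for the remaining 2 symbols.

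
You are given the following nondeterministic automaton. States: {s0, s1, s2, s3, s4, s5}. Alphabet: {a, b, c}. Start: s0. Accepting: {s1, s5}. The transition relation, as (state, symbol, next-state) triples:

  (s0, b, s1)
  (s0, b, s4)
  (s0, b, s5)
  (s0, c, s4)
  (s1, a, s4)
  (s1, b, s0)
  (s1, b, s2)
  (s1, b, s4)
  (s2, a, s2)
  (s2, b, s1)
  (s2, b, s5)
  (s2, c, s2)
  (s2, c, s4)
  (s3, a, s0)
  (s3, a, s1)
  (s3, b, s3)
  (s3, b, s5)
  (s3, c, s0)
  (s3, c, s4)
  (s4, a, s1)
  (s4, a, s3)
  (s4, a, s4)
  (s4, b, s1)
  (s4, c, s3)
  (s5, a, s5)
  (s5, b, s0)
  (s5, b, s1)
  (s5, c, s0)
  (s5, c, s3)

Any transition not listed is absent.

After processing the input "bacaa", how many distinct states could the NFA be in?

Start in {s0}.
Read 'b': {s0} → {s1, s4, s5}.
Read 'a': {s1, s4, s5} → {s1, s3, s4, s5}.
Read 'c': {s1, s3, s4, s5} → {s0, s3, s4}.
Read 'a': {s0, s3, s4} → {s0, s1, s3, s4}.
Read 'a': {s0, s1, s3, s4} → {s0, s1, s3, s4}.
That set has 4 states.

4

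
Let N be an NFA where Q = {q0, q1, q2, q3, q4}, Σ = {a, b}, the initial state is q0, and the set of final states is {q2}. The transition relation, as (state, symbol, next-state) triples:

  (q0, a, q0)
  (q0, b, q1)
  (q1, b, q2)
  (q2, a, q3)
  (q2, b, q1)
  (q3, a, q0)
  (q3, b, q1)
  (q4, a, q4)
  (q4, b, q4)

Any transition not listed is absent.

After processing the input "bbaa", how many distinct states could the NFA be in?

Start in {q0}.
Read 'b': q0→{q1}; now {q1}.
Read 'b': q1→{q2}; now {q2}.
Read 'a': q2→{q3}; now {q3}.
Read 'a': q3→{q0}; now {q0}.
That set has 1 state.

1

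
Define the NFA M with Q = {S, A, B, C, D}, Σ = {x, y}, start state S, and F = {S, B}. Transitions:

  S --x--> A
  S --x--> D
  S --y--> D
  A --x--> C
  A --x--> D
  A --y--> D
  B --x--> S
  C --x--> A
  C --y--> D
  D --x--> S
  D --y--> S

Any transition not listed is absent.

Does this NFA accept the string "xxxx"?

Yes

Start in {S}.
Read 'x': S→{A, D}; now {A, D}.
Read 'x': A→{C, D}, D→{S}; now {S, C, D}.
Read 'x': S→{A, D}, C→{A}, D→{S}; now {S, A, D}.
Read 'x': S→{A, D}, A→{C, D}, D→{S}; now {S, A, C, D}.
The final set {S, A, C, D} contains the accepting state S.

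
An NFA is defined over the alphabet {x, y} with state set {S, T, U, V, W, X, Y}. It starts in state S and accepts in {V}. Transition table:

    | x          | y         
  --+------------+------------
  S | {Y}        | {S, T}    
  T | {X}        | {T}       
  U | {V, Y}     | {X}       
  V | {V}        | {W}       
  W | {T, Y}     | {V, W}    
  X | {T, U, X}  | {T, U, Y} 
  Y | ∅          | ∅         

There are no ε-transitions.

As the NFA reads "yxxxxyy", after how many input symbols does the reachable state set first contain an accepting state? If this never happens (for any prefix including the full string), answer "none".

Start in {S}.
Read 'y': S→{S, T}; now {S, T}.
Read 'x': S→{Y}, T→{X}; now {X, Y}.
Read 'x': X→{T, U, X}, Y→∅; now {T, U, X}.
Read 'x': T→{X}, U→{V, Y}, X→{T, U, X}; now {T, U, V, X, Y}.
None of the earlier sets intersect F, but {T, U, V, X, Y} does.

4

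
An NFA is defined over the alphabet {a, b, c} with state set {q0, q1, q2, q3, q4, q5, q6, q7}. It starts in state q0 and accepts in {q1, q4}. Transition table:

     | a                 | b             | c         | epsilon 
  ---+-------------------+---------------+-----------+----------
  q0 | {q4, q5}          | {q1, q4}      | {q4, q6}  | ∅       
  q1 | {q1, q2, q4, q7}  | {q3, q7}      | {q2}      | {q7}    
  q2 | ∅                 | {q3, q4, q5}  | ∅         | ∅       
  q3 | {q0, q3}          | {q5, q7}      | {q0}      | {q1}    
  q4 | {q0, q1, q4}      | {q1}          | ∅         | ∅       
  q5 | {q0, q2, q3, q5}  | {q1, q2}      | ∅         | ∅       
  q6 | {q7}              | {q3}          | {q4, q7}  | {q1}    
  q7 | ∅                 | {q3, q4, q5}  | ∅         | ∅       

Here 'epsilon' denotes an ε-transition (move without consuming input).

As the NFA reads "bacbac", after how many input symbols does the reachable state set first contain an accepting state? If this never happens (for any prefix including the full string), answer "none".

1

Start in {q0}.
Read 'b': q0→{q1, q4}; union {q1, q4}; ε-closure = {q1, q4, q7}.
None of the earlier sets intersect F, but {q1, q4, q7} does.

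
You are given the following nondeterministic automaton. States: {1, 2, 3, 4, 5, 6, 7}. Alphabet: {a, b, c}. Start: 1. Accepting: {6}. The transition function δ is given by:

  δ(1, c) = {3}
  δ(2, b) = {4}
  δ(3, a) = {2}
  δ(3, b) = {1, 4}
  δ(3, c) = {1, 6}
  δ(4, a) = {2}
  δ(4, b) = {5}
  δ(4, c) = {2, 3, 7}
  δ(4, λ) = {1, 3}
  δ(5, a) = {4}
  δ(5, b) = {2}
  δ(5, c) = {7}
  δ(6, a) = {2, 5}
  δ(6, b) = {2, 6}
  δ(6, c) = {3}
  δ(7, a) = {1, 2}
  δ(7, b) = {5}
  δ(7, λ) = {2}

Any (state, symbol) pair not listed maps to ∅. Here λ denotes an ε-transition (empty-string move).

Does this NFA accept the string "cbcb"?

Yes

Start in {1}.
Read 'c': {1} → {3}.
Read 'b': {3} → {1, 3, 4}.
Read 'c': {1, 3, 4} → {1, 2, 3, 6, 7}.
Read 'b': {1, 2, 3, 6, 7} → {1, 2, 3, 4, 5, 6}.
The final set {1, 2, 3, 4, 5, 6} contains the accepting state 6.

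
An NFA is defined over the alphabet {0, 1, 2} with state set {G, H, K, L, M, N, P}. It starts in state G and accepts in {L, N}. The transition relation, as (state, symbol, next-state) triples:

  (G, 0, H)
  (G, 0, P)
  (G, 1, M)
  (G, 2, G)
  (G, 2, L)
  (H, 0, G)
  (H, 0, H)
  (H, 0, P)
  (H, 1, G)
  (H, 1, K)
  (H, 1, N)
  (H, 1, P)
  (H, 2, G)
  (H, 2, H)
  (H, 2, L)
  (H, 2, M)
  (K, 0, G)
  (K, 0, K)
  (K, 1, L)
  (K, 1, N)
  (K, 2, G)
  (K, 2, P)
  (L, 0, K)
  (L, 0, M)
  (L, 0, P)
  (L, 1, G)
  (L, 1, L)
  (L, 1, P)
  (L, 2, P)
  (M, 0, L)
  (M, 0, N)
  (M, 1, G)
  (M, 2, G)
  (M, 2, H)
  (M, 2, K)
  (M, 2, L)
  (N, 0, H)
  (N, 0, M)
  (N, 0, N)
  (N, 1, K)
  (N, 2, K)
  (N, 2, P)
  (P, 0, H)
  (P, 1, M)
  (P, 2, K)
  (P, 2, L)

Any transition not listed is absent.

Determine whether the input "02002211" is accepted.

Yes

Start in {G}.
Read '0': {G} → {H, P}.
Read '2': {H, P} → {G, H, K, L, M}.
Read '0': {G, H, K, L, M} → {G, H, K, L, M, N, P}.
Read '0': {G, H, K, L, M, N, P} → {G, H, K, L, M, N, P}.
Read '2': {G, H, K, L, M, N, P} → {G, H, K, L, M, P}.
Read '2': {G, H, K, L, M, P} → {G, H, K, L, M, P}.
Read '1': {G, H, K, L, M, P} → {G, K, L, M, N, P}.
Read '1': {G, K, L, M, N, P} → {G, K, L, M, N, P}.
The final set {G, K, L, M, N, P} contains the accepting states L, N.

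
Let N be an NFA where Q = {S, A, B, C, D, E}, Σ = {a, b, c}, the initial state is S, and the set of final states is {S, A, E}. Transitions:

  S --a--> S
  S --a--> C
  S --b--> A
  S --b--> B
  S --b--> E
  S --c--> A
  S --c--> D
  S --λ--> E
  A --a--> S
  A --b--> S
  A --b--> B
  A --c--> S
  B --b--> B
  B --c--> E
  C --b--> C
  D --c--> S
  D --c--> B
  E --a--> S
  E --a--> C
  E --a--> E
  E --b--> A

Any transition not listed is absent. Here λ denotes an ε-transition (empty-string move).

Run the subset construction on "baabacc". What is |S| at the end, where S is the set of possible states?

3

Start: ε-closure({S}) = {S, E}.
Read 'b': {S, E} → {A, B, E}.
Read 'a': {A, B, E} → {S, C, E}.
Read 'a': {S, C, E} → {S, C, E}.
Read 'b': {S, C, E} → {A, B, C, E}.
Read 'a': {A, B, C, E} → {S, C, E}.
Read 'c': {S, C, E} → {A, D}.
Read 'c': {A, D} → {S, B, E}.
That set has 3 states.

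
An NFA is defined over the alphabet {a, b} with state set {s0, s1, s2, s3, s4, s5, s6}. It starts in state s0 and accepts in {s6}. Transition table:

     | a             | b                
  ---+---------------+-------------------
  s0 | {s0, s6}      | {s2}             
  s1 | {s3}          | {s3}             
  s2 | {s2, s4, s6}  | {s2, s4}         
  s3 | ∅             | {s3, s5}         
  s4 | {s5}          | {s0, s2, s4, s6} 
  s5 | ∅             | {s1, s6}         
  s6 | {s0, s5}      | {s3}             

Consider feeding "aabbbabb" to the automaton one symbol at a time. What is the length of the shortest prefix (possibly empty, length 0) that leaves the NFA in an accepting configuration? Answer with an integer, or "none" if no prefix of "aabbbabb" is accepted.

1

Start in {s0}.
Read 'a': {s0} → {s0, s6}.
None of the earlier sets intersect F, but {s0, s6} does.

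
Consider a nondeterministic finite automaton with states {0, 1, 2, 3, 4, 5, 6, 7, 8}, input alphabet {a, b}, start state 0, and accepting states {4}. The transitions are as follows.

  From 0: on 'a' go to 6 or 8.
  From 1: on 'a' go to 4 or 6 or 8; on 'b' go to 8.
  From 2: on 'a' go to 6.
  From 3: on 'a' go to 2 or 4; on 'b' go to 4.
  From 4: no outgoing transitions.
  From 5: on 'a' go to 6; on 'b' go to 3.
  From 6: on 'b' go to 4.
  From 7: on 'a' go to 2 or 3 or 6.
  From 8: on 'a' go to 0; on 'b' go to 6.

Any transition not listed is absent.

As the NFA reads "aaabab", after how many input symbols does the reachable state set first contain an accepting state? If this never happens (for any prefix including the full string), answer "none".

4

Start in {0}.
Read 'a': 0→{6, 8}; now {6, 8}.
Read 'a': 6→∅, 8→{0}; now {0}.
Read 'a': 0→{6, 8}; now {6, 8}.
Read 'b': 6→{4}, 8→{6}; now {4, 6}.
None of the earlier sets intersect F, but {4, 6} does.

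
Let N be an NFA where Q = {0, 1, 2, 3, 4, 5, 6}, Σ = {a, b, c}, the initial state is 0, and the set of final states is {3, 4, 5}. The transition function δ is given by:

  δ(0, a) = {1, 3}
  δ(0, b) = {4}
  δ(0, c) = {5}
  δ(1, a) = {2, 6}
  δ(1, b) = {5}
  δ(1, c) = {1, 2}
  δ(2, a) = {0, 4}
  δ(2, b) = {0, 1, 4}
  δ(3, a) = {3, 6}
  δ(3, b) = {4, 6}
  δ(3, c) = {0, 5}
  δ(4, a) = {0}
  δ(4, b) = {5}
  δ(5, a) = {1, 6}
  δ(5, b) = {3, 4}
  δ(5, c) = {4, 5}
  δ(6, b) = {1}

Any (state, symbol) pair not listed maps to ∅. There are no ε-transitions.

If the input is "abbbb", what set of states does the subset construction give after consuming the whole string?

{1, 3, 4, 5, 6}

Start in {0}.
Read 'a': {0} → {1, 3}.
Read 'b': {1, 3} → {4, 5, 6}.
Read 'b': {4, 5, 6} → {1, 3, 4, 5}.
Read 'b': {1, 3, 4, 5} → {3, 4, 5, 6}.
Read 'b': {3, 4, 5, 6} → {1, 3, 4, 5, 6}.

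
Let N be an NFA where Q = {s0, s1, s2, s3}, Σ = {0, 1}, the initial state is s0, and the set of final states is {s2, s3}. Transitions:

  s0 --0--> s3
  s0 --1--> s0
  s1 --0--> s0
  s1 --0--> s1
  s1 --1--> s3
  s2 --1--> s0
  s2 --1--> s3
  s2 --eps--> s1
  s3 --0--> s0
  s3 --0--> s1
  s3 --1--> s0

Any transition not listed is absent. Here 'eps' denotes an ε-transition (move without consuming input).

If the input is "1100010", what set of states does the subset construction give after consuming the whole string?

Start in {s0}.
Read '1': {s0} → {s0}.
Read '1': {s0} → {s0}.
Read '0': {s0} → {s3}.
Read '0': {s3} → {s0, s1}.
Read '0': {s0, s1} → {s0, s1, s3}.
Read '1': {s0, s1, s3} → {s0, s3}.
Read '0': {s0, s3} → {s0, s1, s3}.

{s0, s1, s3}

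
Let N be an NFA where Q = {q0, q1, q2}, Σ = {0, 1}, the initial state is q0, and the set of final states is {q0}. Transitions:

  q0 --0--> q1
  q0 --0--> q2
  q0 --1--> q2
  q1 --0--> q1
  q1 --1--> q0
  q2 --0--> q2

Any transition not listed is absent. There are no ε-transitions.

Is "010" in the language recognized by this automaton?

Start in {q0}.
Read '0': q0→{q1, q2}; now {q1, q2}.
Read '1': q1→{q0}, q2→∅; now {q0}.
Read '0': q0→{q1, q2}; now {q1, q2}.
The final set {q1, q2} contains no accepting state.

No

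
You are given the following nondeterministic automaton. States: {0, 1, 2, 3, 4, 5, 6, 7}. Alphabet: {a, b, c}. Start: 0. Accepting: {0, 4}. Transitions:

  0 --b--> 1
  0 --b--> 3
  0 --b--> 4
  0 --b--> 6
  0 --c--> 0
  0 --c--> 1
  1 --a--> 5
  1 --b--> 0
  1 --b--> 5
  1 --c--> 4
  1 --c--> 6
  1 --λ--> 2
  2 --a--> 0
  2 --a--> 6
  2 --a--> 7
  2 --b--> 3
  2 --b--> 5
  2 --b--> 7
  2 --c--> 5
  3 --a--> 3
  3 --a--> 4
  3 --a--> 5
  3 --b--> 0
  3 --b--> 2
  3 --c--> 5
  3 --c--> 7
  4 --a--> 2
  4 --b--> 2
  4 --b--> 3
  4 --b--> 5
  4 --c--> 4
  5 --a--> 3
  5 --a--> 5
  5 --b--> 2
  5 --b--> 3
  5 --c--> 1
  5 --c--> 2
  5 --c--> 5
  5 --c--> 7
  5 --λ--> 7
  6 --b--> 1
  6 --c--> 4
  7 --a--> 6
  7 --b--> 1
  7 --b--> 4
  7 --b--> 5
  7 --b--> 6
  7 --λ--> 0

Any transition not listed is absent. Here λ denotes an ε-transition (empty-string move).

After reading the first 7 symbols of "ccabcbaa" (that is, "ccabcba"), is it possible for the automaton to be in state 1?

No

Start in {0}.
Read 'c': {0} → {0, 1, 2}.
Read 'c': {0, 1, 2} → {0, 1, 2, 4, 5, 6, 7}.
Read 'a': {0, 1, 2, 4, 5, 6, 7} → {0, 2, 3, 5, 6, 7}.
Read 'b': {0, 2, 3, 5, 6, 7} → {0, 1, 2, 3, 4, 5, 6, 7}.
Read 'c': {0, 1, 2, 3, 4, 5, 6, 7} → {0, 1, 2, 4, 5, 6, 7}.
Read 'b': {0, 1, 2, 4, 5, 6, 7} → {0, 1, 2, 3, 4, 5, 6, 7}.
Read 'a': {0, 1, 2, 3, 4, 5, 6, 7} → {0, 2, 3, 4, 5, 6, 7}.
State 1 is not in {0, 2, 3, 4, 5, 6, 7}.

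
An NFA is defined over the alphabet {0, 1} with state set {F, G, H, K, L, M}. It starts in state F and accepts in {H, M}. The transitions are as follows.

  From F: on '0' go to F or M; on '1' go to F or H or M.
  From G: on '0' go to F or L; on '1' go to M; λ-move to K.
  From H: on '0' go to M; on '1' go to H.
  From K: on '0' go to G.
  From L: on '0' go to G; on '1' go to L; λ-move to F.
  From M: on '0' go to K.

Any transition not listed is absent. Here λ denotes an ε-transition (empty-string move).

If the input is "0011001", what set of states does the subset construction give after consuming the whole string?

{F, H, M}

Start in {F}.
Read '0': {F} → {F, M}.
Read '0': {F, M} → {F, K, M}.
Read '1': {F, K, M} → {F, H, M}.
Read '1': {F, H, M} → {F, H, M}.
Read '0': {F, H, M} → {F, K, M}.
Read '0': {F, K, M} → {F, G, K, M}.
Read '1': {F, G, K, M} → {F, H, M}.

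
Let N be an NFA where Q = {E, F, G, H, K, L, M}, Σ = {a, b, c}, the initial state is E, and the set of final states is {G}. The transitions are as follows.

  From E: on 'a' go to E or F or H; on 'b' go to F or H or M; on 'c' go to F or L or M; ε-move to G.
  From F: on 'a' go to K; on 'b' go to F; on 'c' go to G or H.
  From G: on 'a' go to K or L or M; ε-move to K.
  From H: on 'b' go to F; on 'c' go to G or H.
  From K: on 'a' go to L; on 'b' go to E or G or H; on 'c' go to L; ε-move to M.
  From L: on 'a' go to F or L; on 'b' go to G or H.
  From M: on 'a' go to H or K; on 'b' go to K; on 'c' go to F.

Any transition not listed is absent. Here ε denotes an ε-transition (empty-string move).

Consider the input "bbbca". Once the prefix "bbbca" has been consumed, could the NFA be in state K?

Start: ε-closure({E}) = {E, G, K, M}.
Read 'b': E→{F, H, M}, G→∅, K→{E, G, H}, M→{K}; now {E, F, G, H, K, M}.
Read 'b': E→{F, H, M}, F→{F}, G→∅, H→{F}, K→{E, G, H}, M→{K}; now {E, F, G, H, K, M}.
Read 'b': E→{F, H, M}, F→{F}, G→∅, H→{F}, K→{E, G, H}, M→{K}; now {E, F, G, H, K, M}.
Read 'c': E→{F, L, M}, F→{G, H}, G→∅, H→{G, H}, K→{L}, M→{F}; union {F, G, H, L, M}; ε-closure = {F, G, H, K, L, M}.
Read 'a': F→{K}, G→{K, L, M}, H→∅, K→{L}, L→{F, L}, M→{H, K}; now {F, H, K, L, M}.
State K is in {F, H, K, L, M}.

Yes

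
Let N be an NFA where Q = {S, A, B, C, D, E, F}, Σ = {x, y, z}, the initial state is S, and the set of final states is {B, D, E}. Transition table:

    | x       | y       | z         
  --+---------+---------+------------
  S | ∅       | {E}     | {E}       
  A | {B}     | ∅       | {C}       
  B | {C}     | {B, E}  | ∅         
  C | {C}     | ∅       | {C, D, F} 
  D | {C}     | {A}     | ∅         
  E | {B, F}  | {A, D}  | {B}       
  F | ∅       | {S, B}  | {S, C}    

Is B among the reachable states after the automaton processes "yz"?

Start in {S}.
Read 'y': S→{E}; now {E}.
Read 'z': E→{B}; now {B}.
State B is in {B}.

Yes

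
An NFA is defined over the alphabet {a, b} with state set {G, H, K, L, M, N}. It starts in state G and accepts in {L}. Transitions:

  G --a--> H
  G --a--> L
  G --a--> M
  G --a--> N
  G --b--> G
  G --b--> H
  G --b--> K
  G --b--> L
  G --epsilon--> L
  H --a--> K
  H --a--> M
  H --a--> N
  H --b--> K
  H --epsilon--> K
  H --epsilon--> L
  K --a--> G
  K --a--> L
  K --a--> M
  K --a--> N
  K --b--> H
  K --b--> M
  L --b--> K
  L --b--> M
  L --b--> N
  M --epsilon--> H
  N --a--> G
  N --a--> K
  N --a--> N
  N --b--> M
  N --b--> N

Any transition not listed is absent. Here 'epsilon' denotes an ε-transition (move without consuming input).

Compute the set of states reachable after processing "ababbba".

{G, H, K, L, M, N}

Start: ε-closure({G}) = {G, L}.
Read 'a': {G, L} → {H, K, L, M, N}.
Read 'b': {H, K, L, M, N} → {H, K, L, M, N}.
Read 'a': {H, K, L, M, N} → {G, H, K, L, M, N}.
Read 'b': {G, H, K, L, M, N} → {G, H, K, L, M, N}.
Read 'b': {G, H, K, L, M, N} → {G, H, K, L, M, N}.
Read 'b': {G, H, K, L, M, N} → {G, H, K, L, M, N}.
Read 'a': {G, H, K, L, M, N} → {G, H, K, L, M, N}.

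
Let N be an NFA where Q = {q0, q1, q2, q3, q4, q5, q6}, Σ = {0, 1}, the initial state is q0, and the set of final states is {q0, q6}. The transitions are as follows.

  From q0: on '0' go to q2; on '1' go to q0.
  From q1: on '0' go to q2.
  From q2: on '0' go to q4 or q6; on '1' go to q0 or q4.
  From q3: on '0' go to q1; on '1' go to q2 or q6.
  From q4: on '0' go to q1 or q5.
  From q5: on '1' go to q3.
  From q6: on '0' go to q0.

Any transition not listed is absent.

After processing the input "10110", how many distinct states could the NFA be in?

Start in {q0}.
Read '1': q0→{q0}; now {q0}.
Read '0': q0→{q2}; now {q2}.
Read '1': q2→{q0, q4}; now {q0, q4}.
Read '1': q0→{q0}, q4→∅; now {q0}.
Read '0': q0→{q2}; now {q2}.
That set has 1 state.

1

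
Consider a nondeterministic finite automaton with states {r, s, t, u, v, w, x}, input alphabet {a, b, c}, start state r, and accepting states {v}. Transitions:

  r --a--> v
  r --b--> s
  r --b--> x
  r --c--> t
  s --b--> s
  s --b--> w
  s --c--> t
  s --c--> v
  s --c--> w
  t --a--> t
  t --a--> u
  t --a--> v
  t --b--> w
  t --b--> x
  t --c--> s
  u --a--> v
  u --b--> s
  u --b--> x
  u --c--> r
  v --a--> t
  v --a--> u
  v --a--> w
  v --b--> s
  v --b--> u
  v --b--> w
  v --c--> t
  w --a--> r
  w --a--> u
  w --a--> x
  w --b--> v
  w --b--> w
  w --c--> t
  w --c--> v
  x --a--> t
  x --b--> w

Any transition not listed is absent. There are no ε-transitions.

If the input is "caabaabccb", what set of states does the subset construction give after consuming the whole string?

{s, u, w, x}

Start in {r}.
Read 'c': {r} → {t}.
Read 'a': {t} → {t, u, v}.
Read 'a': {t, u, v} → {t, u, v, w}.
Read 'b': {t, u, v, w} → {s, u, v, w, x}.
Read 'a': {s, u, v, w, x} → {r, t, u, v, w, x}.
Read 'a': {r, t, u, v, w, x} → {r, t, u, v, w, x}.
Read 'b': {r, t, u, v, w, x} → {s, u, v, w, x}.
Read 'c': {s, u, v, w, x} → {r, t, v, w}.
Read 'c': {r, t, v, w} → {s, t, v}.
Read 'b': {s, t, v} → {s, u, w, x}.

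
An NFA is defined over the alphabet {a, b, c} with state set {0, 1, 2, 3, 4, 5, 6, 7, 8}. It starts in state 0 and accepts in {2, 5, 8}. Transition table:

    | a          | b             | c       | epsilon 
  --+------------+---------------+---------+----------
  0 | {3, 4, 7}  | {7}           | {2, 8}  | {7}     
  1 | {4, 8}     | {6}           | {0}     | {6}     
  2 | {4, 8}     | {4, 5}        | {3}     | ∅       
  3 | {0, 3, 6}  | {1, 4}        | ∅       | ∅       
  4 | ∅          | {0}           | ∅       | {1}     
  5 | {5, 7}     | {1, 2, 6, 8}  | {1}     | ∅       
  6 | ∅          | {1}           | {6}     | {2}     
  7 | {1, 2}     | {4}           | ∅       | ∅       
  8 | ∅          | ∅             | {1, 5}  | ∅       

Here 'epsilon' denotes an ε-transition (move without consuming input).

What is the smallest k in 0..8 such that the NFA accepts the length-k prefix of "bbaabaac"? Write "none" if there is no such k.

1

Start: ε-closure({0}) = {0, 7}.
Read 'b': {0, 7} → {1, 2, 4, 6, 7}.
None of the earlier sets intersect F, but {1, 2, 4, 6, 7} does.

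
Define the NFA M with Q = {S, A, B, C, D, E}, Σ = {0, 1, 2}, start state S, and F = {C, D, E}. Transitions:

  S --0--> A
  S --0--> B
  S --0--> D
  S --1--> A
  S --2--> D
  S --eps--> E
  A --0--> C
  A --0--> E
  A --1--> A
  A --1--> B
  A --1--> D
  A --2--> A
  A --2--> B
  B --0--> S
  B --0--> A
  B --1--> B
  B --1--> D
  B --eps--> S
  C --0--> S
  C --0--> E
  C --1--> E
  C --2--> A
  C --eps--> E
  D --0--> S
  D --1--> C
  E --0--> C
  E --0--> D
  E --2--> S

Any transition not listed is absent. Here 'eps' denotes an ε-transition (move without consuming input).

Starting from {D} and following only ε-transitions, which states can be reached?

{D}

Begin with {D}.
No ε-moves leave this set, so the closure equals the set itself.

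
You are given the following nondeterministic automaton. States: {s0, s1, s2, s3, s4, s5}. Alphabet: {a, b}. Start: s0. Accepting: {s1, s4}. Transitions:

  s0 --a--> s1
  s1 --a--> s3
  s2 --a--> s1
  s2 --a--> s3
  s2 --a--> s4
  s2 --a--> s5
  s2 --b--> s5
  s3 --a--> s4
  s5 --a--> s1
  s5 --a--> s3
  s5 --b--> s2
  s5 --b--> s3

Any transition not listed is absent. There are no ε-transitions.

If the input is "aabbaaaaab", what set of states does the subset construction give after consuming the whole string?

Start in {s0}.
Read 'a': s0→{s1}; now {s1}.
Read 'a': s1→{s3}; now {s3}.
Read 'b': s3→∅; now ∅.
The set is empty and remains empty for the remaining 7 symbols.

∅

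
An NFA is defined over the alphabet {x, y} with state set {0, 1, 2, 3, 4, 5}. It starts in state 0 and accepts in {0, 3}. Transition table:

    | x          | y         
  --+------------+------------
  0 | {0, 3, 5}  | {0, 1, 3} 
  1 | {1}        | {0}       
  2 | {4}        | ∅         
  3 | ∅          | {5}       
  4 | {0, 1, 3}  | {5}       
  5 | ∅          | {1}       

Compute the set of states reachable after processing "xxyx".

{0, 1, 3, 5}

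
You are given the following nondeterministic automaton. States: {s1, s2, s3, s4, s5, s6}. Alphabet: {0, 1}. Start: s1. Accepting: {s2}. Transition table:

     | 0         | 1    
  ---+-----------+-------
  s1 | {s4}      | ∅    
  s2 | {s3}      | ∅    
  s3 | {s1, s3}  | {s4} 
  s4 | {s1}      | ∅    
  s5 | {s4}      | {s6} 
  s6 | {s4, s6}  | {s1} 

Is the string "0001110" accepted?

Start in {s1}.
Read '0': s1→{s4}; now {s4}.
Read '0': s4→{s1}; now {s1}.
Read '0': s1→{s4}; now {s4}.
Read '1': s4→∅; now ∅.
The set is empty and remains empty for the remaining 3 symbols.
The final set ∅ contains no accepting state.

No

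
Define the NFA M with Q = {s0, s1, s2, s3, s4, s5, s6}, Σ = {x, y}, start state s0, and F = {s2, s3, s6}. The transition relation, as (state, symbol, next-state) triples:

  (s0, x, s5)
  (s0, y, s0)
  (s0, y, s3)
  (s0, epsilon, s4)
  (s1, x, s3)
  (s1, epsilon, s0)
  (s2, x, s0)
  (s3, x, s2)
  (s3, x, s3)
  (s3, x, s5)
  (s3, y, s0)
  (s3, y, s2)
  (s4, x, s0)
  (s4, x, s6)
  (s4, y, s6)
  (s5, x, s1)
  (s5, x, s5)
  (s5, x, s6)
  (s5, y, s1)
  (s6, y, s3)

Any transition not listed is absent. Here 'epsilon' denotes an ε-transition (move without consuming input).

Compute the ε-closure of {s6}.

{s6}

Begin with {s6}.
No ε-moves leave this set, so the closure equals the set itself.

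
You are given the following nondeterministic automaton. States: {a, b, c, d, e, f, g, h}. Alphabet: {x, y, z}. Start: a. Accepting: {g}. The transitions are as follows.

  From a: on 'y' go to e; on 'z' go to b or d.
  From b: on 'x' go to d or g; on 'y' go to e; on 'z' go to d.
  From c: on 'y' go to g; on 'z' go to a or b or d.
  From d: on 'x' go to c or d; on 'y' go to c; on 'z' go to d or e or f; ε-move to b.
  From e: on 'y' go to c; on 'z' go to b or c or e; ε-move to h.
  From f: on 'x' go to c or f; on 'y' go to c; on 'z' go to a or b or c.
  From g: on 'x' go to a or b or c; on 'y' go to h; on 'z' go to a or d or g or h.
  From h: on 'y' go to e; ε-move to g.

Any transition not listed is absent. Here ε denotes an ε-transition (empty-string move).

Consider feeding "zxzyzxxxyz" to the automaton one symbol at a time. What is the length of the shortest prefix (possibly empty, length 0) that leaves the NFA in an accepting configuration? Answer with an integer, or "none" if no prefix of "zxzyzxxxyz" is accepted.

Start in {a}.
Read 'z': a→{b, d}; now {b, d}.
Read 'x': b→{d, g}, d→{c, d}; union {c, d, g}; ε-closure = {b, c, d, g}.
None of the earlier sets intersect F, but {b, c, d, g} does.

2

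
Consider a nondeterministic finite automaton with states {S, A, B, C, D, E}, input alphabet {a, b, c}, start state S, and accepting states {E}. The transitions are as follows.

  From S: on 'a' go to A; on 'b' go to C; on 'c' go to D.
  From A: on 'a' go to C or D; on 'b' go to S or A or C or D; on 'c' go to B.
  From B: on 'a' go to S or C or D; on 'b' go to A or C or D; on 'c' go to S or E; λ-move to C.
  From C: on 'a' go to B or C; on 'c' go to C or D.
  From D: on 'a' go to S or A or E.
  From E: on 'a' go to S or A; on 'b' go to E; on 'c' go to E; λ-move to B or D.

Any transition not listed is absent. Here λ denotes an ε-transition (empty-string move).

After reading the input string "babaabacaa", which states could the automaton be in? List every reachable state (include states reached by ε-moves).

{S, A, B, C, D, E}

Start in {S}.
Read 'b': {S} → {C}.
Read 'a': {C} → {B, C}.
Read 'b': {B, C} → {A, C, D}.
Read 'a': {A, C, D} → {S, A, B, C, D, E}.
Read 'a': {S, A, B, C, D, E} → {S, A, B, C, D, E}.
Read 'b': {S, A, B, C, D, E} → {S, A, B, C, D, E}.
Read 'a': {S, A, B, C, D, E} → {S, A, B, C, D, E}.
Read 'c': {S, A, B, C, D, E} → {S, B, C, D, E}.
Read 'a': {S, B, C, D, E} → {S, A, B, C, D, E}.
Read 'a': {S, A, B, C, D, E} → {S, A, B, C, D, E}.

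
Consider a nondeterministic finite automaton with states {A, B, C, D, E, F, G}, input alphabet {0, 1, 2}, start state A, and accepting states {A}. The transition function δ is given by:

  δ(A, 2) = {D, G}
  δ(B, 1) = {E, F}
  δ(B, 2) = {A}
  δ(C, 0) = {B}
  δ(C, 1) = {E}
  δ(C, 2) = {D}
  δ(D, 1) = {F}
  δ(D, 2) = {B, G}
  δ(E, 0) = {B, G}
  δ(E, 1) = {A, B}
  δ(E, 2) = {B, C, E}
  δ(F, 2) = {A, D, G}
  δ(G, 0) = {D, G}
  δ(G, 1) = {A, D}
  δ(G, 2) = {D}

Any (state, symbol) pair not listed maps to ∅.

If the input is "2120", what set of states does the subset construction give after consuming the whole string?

Start in {A}.
Read '2': {A} → {D, G}.
Read '1': {D, G} → {A, D, F}.
Read '2': {A, D, F} → {A, B, D, G}.
Read '0': {A, B, D, G} → {D, G}.

{D, G}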